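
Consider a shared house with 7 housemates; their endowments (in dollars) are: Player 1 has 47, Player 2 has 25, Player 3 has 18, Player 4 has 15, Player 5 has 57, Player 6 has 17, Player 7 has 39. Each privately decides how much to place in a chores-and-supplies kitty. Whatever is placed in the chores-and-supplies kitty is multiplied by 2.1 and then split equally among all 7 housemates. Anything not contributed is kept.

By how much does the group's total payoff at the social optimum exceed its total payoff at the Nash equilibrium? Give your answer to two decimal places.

The private return per contributed unit is 2.1/7 = 0.3000 < 1 for every player regardless of endowment, so the Nash equilibrium is zero contribution and the group total is Σ E_j = 47 + 25 + 18 + 15 + 57 + 17 + 39 = 218.
Each contributed unit returns 2.100 to the group, so the social optimum is full contribution by everyone: group total = 2.100 × 218 = 457.80.
Efficiency loss = (2.100 − 1) × 218 = 239.80.

239.80 dollars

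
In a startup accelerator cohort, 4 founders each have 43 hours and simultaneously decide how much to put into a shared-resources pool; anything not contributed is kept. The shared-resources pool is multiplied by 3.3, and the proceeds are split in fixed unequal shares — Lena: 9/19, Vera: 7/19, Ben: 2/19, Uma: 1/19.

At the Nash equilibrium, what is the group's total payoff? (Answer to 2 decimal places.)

369.80 hours

A player with share s gets back 3.3·s per unit contributed, so full contribution is dominant for anyone with s > 1/3.3 = 0.3030 and zero contribution is dominant for anyone below.
Lena and Vera clear that bar, contributing 43 each; the remaining 2 contribute 0. Total contributed: 86.
The shared-resources pool pays out 3.3 × 86 = 283.80 in total (split across the unequal shares, but the aggregate is all that matters for the group sum).
The 2 free-riders keep 43 each, adding 86. Group total = 86 + 283.80 = 369.80.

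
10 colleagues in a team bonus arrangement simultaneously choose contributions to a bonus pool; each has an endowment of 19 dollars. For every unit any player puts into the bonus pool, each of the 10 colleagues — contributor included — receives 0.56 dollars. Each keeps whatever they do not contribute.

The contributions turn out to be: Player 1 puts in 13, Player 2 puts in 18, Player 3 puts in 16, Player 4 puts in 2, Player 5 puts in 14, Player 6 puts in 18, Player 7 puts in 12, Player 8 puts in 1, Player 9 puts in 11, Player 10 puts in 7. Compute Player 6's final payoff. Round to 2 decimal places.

Total contributed: 13 + 18 + 16 + 2 + 14 + 18 + 12 + 1 + 11 + 7 = 112.
Each receives 0.56 × 112 = 62.72 from the bonus pool.
Player 6 keeps 19 − 18 = 1, so Player 6's payoff is 1 + 62.72 = 63.72.

63.72 dollars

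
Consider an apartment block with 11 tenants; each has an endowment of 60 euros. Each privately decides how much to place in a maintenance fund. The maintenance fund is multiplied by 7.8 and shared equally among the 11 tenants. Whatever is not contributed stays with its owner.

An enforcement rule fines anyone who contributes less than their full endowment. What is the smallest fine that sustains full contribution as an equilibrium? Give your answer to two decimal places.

Given the others contribute fully, the best deviation is to contribute 0 (any partial contribution still incurs the fine and gives up units whose private return 0.7091 is below 1).
Deviating from 60 to 0 saves 60 euros but forfeits the deviator's share of the drop in the maintenance fund: 7.8/11 × 60 = 42.55.
So the deviation gain is 60 − 42.55 = 17.45, and the fine must be at least 17.45 euros to wipe it out.

17.45 euros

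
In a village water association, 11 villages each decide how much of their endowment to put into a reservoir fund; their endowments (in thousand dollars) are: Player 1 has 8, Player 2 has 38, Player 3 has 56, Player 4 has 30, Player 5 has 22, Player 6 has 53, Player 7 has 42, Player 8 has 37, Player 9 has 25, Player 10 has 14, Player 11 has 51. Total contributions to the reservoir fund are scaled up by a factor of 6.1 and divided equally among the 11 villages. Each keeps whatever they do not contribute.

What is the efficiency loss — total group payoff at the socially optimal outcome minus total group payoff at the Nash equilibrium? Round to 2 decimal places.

The private return per contributed unit is 6.1/11 = 0.5545 < 1 for every player regardless of endowment, so the Nash equilibrium is zero contribution and the group total is Σ E_j = 8 + 38 + 56 + 30 + 22 + 53 + 42 + 37 + 25 + 14 + 51 = 376.
Each contributed unit returns 6.100 to the group, so the social optimum is full contribution by everyone: group total = 6.100 × 376 = 2293.60.
Efficiency loss = (6.100 − 1) × 376 = 1917.60.

1917.60 thousand dollars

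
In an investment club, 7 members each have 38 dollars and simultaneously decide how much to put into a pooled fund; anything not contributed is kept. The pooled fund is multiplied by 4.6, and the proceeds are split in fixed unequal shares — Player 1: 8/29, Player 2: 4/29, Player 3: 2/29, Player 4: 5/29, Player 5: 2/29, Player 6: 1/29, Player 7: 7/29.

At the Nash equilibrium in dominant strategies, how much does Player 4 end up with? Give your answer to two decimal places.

98.28 dollars

Player j's private return per contributed unit is 4.6 × (j's share). Contributing is weakly dominant for j when that share is at least 1/4.6 = 0.2174, and contributing 0 is dominant otherwise.
The shares above 0.2174 belong to Player 1 and Player 7, contributing 38 each; the remaining 5 contribute 0. Total contributed: 76.
Player 4 keeps 38 and receives 4.6 × 76 × 5/29 = 60.28 from the pooled fund, for a payoff of 98.28.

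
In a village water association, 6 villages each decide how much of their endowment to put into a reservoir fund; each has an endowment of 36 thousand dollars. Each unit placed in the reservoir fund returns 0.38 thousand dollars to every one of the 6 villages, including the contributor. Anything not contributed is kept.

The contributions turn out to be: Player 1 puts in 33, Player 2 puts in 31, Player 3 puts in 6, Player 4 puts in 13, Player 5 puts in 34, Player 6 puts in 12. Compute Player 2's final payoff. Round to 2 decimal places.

Total contributed: 33 + 31 + 6 + 13 + 34 + 12 = 129.
Each receives 0.38 × 129 = 49.02 from the reservoir fund.
Player 2 keeps 36 − 31 = 5, so Player 2's payoff is 5 + 49.02 = 54.02.

54.02 thousand dollars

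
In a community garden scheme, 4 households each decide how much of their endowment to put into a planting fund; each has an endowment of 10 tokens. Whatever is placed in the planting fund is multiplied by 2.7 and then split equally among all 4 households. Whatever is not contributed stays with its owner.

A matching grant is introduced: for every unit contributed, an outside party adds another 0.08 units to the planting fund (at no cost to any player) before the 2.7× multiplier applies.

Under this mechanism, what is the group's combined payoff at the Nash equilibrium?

With the mechanism, a contributed unit returns 2.7 × 1.08 / 4 = 0.7290 per unit of net cost — still below 1 — so contributing 0 remains dominant for every player.
At the Nash equilibrium no one contributes; group total payoff = 4 × 10 = 40.

40.00 tokens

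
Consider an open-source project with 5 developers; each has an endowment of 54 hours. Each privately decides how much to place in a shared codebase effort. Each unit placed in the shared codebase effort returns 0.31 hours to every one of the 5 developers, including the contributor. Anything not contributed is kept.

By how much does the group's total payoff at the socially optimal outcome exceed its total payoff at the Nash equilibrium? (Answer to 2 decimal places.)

148.50 hours

The private return per contributed unit is 0.31 < 1, so contributing 0 is dominant for every player. At the Nash equilibrium everyone keeps their 54, and the group total is 5 × 54 = 270.
Each contributed unit returns 1.550 to the group as a whole (0.31 to each of 5 players), which exceeds 1, so the social optimum is full contribution: group total = 1.550 × 270 = 418.50.
Efficiency loss = 418.50 − 270 = 148.50.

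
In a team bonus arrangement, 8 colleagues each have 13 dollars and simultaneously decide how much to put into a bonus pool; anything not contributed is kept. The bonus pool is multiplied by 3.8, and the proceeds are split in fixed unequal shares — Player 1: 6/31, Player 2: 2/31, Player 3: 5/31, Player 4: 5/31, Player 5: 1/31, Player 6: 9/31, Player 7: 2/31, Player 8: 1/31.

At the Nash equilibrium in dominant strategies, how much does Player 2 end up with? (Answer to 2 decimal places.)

16.19 dollars

Player j's private return per contributed unit is 3.8 × (j's share). Contributing is weakly dominant for j when that share is at least 1/3.8 = 0.2632, and contributing 0 is dominant otherwise.
Player 6 alone (share 9/31) is above the threshold, contributing 13; the remaining 7 contribute 0. Total contributed: 13.
Player 2 keeps 13 and receives 3.8 × 13 × 2/31 = 3.19 from the bonus pool, for a payoff of 16.19.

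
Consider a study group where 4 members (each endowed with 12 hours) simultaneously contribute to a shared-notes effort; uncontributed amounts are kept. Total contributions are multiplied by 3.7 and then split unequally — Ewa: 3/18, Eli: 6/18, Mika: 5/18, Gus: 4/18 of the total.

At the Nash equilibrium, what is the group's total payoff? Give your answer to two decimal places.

Player j's private return per contributed unit is 3.7 × (j's share). Contributing is weakly dominant for j when that share is at least 1/3.7 = 0.2703, and contributing 0 is dominant otherwise.
Eli and Mika clear that bar, contributing 12 each; the remaining 2 contribute 0. Total contributed: 24.
The shared-notes effort pays out 3.7 × 24 = 88.80 in total (split across the unequal shares, but the aggregate is all that matters for the group sum).
The 2 free-riders keep 12 each, adding 24. Group total = 24 + 88.80 = 112.80.

112.80 hours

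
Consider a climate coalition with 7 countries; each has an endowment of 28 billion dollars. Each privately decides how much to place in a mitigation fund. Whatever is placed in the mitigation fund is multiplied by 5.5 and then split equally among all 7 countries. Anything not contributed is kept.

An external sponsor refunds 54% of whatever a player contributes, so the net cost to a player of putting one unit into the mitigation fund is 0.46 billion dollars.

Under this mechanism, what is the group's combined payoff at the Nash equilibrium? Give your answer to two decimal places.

1183.84 billion dollars

The effective private return per unit is now (5.5/7) / 0.46 = 1.7081 > 1, so every player's dominant strategy flips to full contribution.
So the Nash equilibrium is full contribution by all 7; the group earns 7 × (28 × 0.54 + 5.5 × 28) = 1183.84.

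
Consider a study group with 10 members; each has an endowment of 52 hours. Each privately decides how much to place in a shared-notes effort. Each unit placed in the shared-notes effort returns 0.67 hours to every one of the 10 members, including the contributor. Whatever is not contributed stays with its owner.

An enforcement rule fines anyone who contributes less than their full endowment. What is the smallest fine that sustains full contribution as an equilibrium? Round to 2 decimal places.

Given the others contribute fully, the best deviation is to contribute 0 (any partial contribution still incurs the fine and gives up units whose private return 0.67 is below 1).
Deviating from 52 to 0 saves 52 hours but forfeits the deviator's share of the drop in the shared-notes effort: 0.67 × 52 = 34.84.
So the deviation gain is 52 − 34.84 = 17.16, and the fine must be at least 17.16 hours to wipe it out.

17.16 hours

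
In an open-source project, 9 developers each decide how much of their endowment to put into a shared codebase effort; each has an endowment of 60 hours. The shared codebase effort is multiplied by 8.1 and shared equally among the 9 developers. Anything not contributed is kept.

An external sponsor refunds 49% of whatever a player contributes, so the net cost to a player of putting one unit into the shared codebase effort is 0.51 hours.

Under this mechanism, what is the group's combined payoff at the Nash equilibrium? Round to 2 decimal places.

The effective private return per unit is now (8.1/9) / 0.51 = 1.7647 > 1, so every player's dominant strategy flips to full contribution.
So the Nash equilibrium is full contribution by all 9; the group earns 9 × (60 × 0.49 + 8.1 × 60) = 4638.60.

4638.60 hours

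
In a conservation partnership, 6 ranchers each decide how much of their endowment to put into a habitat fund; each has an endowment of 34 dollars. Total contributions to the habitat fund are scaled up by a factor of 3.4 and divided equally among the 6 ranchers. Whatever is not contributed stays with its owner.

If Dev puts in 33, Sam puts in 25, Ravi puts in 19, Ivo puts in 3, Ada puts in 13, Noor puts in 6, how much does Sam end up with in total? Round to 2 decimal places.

Total contributed: 33 + 25 + 19 + 3 + 13 + 6 = 99.
Each receives 3.4 × 99 / 6 = 56.10 from the habitat fund.
Sam keeps 34 − 25 = 9, so Sam's payoff is 9 + 56.10 = 65.10.

65.10 dollars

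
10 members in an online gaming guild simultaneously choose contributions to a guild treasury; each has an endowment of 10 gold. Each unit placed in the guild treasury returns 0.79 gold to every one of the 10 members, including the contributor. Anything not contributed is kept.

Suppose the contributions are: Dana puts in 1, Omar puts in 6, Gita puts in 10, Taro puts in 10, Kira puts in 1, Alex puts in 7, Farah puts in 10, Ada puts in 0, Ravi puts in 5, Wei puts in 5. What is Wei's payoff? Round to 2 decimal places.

48.45 gold

Total contributed: 1 + 6 + 10 + 10 + 1 + 7 + 10 + 0 + 5 + 5 = 55.
Each receives 0.79 × 55 = 43.45 from the guild treasury.
Wei keeps 10 − 5 = 5, so Wei's payoff is 5 + 43.45 = 48.45.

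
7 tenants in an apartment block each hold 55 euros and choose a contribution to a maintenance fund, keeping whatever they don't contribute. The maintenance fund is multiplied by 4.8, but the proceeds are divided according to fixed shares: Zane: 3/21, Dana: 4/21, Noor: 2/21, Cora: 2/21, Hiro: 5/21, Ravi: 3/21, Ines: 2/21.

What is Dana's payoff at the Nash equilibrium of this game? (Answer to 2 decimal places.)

105.29 euros

Each unit j contributes comes back to j as 4.8 × (j's share), so j prefers to contribute only if that share exceeds 1/4.8 = 0.2083; otherwise keeping the unit dominates.
The only share above 0.2083 is Hiro's 5/21, contributing 55; the remaining 6 contribute 0. Total contributed: 55.
Dana keeps 55 and receives 4.8 × 55 × 4/21 = 50.29 from the maintenance fund, for a payoff of 105.29.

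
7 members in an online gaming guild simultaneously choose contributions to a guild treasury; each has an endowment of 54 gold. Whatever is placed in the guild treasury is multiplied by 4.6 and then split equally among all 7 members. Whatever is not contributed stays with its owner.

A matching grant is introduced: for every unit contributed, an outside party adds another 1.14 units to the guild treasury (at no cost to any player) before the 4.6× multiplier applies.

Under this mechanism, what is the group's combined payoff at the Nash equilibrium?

With the mechanism, a contributed unit returns 4.6 × 2.14 / 7 = 1.4063 per unit of net cost to the contributor — now above 1 — so contributing fully is weakly dominant for every player.
So the Nash equilibrium is full contribution by all 7; the group earns 4.6 × 2.14 × 378 = 3721.03.

3721.03 gold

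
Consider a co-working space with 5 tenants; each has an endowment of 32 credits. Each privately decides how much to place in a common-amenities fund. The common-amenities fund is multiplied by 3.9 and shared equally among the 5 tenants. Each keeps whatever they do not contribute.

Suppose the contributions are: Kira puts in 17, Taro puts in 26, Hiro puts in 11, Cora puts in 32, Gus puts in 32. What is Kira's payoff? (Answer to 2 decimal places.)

Total contributed: 17 + 26 + 11 + 32 + 32 = 118.
Each receives 3.9 × 118 / 5 = 92.04 from the common-amenities fund.
Kira keeps 32 − 17 = 15, so Kira's payoff is 15 + 92.04 = 107.04.

107.04 credits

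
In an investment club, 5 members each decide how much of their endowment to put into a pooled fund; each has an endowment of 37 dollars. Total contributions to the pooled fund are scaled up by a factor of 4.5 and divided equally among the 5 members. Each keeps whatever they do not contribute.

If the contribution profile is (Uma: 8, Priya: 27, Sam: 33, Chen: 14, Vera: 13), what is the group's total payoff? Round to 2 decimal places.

Total contributed: 8 + 27 + 33 + 14 + 13 = 95; total kept: 5 × 37 − 95 = 90.
The pooled fund pays out 4.5 × 95 = 427.50 in aggregate.
Group total = 90 + 427.50 = 517.50.

517.50 dollars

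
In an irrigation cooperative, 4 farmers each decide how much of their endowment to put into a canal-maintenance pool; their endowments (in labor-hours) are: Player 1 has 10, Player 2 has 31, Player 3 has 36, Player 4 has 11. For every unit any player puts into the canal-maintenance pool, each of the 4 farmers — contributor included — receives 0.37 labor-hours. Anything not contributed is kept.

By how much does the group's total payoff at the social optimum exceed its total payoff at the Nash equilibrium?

The private return per contributed unit is 0.37 < 1 for everyone, so the Nash equilibrium is zero contribution and the group total is Σ E_j = 10 + 31 + 36 + 11 = 88.
Each contributed unit returns 1.480 to the group, so the social optimum is full contribution by everyone: group total = 1.480 × 88 = 130.24.
Efficiency loss = (1.480 − 1) × 88 = 42.24.

42.24 labor-hours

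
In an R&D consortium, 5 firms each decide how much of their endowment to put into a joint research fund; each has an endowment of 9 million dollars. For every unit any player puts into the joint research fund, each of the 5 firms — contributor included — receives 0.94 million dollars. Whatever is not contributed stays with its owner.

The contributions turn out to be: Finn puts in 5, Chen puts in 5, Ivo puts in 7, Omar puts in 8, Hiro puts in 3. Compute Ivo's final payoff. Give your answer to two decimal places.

28.32 million dollars

Total contributed: 5 + 5 + 7 + 8 + 3 = 28.
Each receives 0.94 × 28 = 26.32 from the joint research fund.
Ivo keeps 9 − 7 = 2, so Ivo's payoff is 2 + 26.32 = 28.32.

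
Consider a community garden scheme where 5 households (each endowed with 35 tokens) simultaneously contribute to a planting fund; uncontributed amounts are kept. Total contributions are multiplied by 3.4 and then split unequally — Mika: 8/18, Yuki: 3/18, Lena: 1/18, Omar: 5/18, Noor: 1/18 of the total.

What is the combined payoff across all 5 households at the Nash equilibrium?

259.00 tokens

A player with share s gets back 3.4·s per unit contributed, so full contribution is dominant for anyone with s > 1/3.4 = 0.2941 and zero contribution is dominant for anyone below.
The only share above 0.2941 is Mika's 8/18, contributing 35; the remaining 4 contribute 0. Total contributed: 35.
The planting fund pays out 3.4 × 35 = 119.00 in total (split across the unequal shares, but the aggregate is all that matters for the group sum).
The 4 free-riders keep 35 each, adding 140. Group total = 140 + 119.00 = 259.00.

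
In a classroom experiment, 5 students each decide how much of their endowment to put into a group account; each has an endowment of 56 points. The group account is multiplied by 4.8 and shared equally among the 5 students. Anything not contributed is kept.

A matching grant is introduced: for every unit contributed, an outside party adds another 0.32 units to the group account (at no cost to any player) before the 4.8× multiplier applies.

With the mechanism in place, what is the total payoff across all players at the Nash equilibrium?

Under the mechanism each unit contributed yields 4.8 × 1.32 / 5 = 1.2672 back to its contributor per unit of net cost, which exceeds 1, making full contribution the dominant choice for everyone.
So the Nash equilibrium is full contribution by all 5; the group earns 4.8 × 1.32 × 280 = 1774.08.

1774.08 points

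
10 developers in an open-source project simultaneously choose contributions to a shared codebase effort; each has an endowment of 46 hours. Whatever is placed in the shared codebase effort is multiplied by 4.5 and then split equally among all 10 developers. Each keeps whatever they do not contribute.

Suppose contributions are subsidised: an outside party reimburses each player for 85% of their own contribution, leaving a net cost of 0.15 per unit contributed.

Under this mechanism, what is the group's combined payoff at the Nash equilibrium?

Under the mechanism each unit contributed yields (4.5/10) / 0.15 = 3.0000 back to its contributor per unit of net cost, which exceeds 1, making full contribution the dominant choice for everyone.
So the Nash equilibrium is full contribution by all 10; the group earns 10 × (46 × 0.85 + 4.5 × 46) = 2461.00.

2461.00 hours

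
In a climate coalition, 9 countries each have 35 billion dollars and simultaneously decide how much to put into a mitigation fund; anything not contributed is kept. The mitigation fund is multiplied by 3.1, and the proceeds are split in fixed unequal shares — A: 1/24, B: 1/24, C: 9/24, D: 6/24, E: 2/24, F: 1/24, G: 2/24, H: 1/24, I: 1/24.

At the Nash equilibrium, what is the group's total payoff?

Each unit j contributes comes back to j as 3.1 × (j's share), so j prefers to contribute only if that share exceeds 1/3.1 = 0.3226; otherwise keeping the unit dominates.
Only C (9/24) clears that bar, contributing 35; the remaining 8 contribute 0. Total contributed: 35.
The mitigation fund pays out 3.1 × 35 = 108.50 in total (split across the unequal shares, but the aggregate is all that matters for the group sum).
The 8 free-riders keep 35 each, adding 280. Group total = 280 + 108.50 = 388.50.

388.50 billion dollars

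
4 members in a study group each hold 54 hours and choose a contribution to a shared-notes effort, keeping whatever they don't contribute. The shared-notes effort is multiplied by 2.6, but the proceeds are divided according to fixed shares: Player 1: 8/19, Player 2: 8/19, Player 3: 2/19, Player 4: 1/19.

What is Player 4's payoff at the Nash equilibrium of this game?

68.78 hours

Player j's private return per contributed unit is 2.6 × (j's share). Contributing is weakly dominant for j when that share is at least 1/2.6 = 0.3846, and contributing 0 is dominant otherwise.
Player 1 and Player 2 clear that bar, contributing 54 each; the remaining 2 contribute 0. Total contributed: 108.
Player 4 keeps 54 and receives 2.6 × 108 × 1/19 = 14.78 from the shared-notes effort, for a payoff of 68.78.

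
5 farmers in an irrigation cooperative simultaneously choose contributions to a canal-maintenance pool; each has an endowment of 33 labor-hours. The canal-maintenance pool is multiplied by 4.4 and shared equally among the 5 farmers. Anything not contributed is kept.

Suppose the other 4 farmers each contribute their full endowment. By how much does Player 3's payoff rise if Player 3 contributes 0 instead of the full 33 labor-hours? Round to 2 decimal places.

Switching from a contribution of 33 to 0 lets Player 3 keep an extra 33 labor-hours, but lowers the canal-maintenance pool by 33, which costs Player 3 their own share of that drop: 4.4/5 × 33 = 29.04.
Net gain = 33 − 29.04 = 3.96. The private return per contributed unit (0.8800) is below 1, so free-riding is indeed the best response regardless of what the others do.

3.96 labor-hours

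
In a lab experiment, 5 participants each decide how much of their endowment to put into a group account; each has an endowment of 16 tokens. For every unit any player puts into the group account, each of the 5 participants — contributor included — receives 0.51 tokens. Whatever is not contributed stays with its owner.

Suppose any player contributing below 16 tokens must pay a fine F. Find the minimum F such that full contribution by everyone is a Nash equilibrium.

Given the others contribute fully, the best deviation is to contribute 0 (any partial contribution still incurs the fine and gives up units whose private return 0.51 is below 1).
Deviating from 16 to 0 saves 16 tokens but forfeits the deviator's share of the drop in the group account: 0.51 × 16 = 8.16.
So the deviation gain is 16 − 8.16 = 7.84, and the fine must be at least 7.84 tokens to wipe it out.

7.84 tokens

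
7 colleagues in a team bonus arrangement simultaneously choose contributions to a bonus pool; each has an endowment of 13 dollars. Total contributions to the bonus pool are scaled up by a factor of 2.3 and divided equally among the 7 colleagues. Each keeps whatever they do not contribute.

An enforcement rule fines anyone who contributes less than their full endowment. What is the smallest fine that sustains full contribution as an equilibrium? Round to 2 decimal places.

8.73 dollars

Given the others contribute fully, the best deviation is to contribute 0 (any partial contribution still incurs the fine and gives up units whose private return 0.3286 is below 1).
Deviating from 13 to 0 saves 13 dollars but forfeits the deviator's share of the drop in the bonus pool: 2.3/7 × 13 = 4.27.
So the deviation gain is 13 − 4.27 = 8.73, and the fine must be at least 8.73 dollars to wipe it out.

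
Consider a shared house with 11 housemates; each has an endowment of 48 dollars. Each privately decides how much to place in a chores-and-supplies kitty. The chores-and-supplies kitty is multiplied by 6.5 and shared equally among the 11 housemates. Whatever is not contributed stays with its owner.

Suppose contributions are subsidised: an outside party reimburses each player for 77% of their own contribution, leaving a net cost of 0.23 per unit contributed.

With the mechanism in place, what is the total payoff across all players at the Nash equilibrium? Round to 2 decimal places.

The effective private return per unit is now (6.5/11) / 0.23 = 2.5692 > 1, so every player's dominant strategy flips to full contribution.
So the Nash equilibrium is full contribution by all 11; the group earns 11 × (48 × 0.77 + 6.5 × 48) = 3838.56.

3838.56 dollars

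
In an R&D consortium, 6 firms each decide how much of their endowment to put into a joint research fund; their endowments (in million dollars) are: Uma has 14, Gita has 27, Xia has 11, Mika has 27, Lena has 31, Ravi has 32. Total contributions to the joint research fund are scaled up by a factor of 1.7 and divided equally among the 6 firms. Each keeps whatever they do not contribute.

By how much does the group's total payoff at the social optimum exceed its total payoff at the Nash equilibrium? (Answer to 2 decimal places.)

The private return per contributed unit is 1.7/6 = 0.2833 < 1 for every player regardless of endowment, so the Nash equilibrium is zero contribution and the group total is Σ E_j = 14 + 27 + 11 + 27 + 31 + 32 = 142.
Each contributed unit returns 1.700 to the group, so the social optimum is full contribution by everyone: group total = 1.700 × 142 = 241.40.
Efficiency loss = (1.700 − 1) × 142 = 99.40.

99.40 million dollars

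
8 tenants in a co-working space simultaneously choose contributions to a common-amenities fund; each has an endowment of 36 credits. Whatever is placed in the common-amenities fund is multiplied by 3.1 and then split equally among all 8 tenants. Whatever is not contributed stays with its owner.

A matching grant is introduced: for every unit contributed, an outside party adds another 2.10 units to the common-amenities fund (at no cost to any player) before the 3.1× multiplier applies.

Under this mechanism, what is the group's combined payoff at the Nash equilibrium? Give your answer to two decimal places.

With the mechanism, a contributed unit returns 3.1 × 3.10 / 8 = 1.2013 per unit of net cost to the contributor — now above 1 — so contributing fully is weakly dominant for every player.
At the Nash equilibrium everyone contributes 36. Group total payoff = 3.1 × 3.10 × 288 = 2767.68.

2767.68 credits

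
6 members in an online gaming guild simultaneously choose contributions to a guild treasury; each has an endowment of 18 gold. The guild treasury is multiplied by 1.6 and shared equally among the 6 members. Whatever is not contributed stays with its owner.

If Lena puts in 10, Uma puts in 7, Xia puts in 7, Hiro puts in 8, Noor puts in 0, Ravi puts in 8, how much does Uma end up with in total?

Total contributed: 10 + 7 + 7 + 8 + 0 + 8 = 40.
Each receives 1.6 × 40 / 6 = 10.67 from the guild treasury.
Uma keeps 18 − 7 = 11, so Uma's payoff is 11 + 10.67 = 21.67.

21.67 gold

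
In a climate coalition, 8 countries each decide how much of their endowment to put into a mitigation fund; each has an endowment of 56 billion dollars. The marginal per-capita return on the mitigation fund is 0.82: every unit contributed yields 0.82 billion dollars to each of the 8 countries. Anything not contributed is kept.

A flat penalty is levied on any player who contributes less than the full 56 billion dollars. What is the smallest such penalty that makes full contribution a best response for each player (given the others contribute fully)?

10.08 billion dollars

Given the others contribute fully, the best deviation is to contribute 0 (any partial contribution still incurs the fine and gives up units whose private return 0.82 is below 1).
Deviating from 56 to 0 saves 56 billion dollars but forfeits the deviator's share of the drop in the mitigation fund: 0.82 × 56 = 45.92.
So the deviation gain is 56 − 45.92 = 10.08, and the fine must be at least 10.08 billion dollars to wipe it out.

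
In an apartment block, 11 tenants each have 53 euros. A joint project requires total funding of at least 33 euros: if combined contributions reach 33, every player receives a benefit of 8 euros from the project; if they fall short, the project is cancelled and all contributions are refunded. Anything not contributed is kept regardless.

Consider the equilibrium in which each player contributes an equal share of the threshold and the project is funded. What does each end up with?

58 euros

Equal share of the threshold: 33/11 = 3.
At this profile no one gains by cutting their contribution: any cut drops the total below 33, the project is cancelled, contributions are refunded, and the deviator ends with 53, which is less than 53 − 3 + 8 = 58. Contributing more than 3 just wastes the excess. So contributing exactly 3 is a best response.
Each player's payoff: 53 − 3 + 8 = 58.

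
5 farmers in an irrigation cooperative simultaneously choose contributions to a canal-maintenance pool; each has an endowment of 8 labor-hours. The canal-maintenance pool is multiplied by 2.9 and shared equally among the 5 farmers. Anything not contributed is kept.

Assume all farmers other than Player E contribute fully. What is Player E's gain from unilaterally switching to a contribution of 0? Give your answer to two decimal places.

3.36 labor-hours

Switching from a contribution of 8 to 0 lets Player E keep an extra 8 labor-hours, but lowers the canal-maintenance pool by 8, which costs Player E their own share of that drop: 2.9/5 × 8 = 4.64.
Net gain = 8 − 4.64 = 3.36. The private return per contributed unit (0.5800) is below 1, so free-riding is indeed the best response regardless of what the others do.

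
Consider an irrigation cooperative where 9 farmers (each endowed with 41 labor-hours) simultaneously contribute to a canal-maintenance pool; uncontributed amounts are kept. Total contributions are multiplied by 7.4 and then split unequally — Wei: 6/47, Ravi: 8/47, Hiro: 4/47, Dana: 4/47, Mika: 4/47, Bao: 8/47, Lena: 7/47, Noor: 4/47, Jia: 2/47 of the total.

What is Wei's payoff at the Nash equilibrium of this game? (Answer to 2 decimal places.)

A player with share s gets back 7.4·s per unit contributed, so full contribution is dominant for anyone with s > 1/7.4 = 0.1351 and zero contribution is dominant for anyone below.
Ravi, Bao and Lena are above the threshold, contributing 41 each; the remaining 6 contribute 0. Total contributed: 123.
Wei keeps 41 and receives 7.4 × 123 × 6/47 = 116.20 from the canal-maintenance pool, for a payoff of 157.20.

157.20 labor-hours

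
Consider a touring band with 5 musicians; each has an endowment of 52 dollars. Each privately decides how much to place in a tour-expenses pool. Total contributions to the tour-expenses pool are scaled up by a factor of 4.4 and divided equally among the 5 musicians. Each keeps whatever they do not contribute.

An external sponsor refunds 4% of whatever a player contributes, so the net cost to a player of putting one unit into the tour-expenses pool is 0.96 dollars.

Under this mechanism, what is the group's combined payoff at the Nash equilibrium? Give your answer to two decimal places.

260.00 dollars

Even with the mechanism, each unit contributed returns only (4.4/5) / 0.96 = 0.9167 per unit of net cost, so contributing nothing is still dominant.
Everyone keeps their endowment and the group total is 5 × 52 = 260.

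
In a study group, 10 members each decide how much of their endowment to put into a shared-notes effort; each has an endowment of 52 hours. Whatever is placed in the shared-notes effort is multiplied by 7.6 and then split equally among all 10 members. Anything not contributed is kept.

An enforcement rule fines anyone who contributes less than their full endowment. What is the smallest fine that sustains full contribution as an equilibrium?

Given the others contribute fully, the best deviation is to contribute 0 (any partial contribution still incurs the fine and gives up units whose private return 0.7600 is below 1).
Deviating from 52 to 0 saves 52 hours but forfeits the deviator's share of the drop in the shared-notes effort: 7.6/10 × 52 = 39.52.
So the deviation gain is 52 − 39.52 = 12.48, and the fine must be at least 12.48 hours to wipe it out.

12.48 hours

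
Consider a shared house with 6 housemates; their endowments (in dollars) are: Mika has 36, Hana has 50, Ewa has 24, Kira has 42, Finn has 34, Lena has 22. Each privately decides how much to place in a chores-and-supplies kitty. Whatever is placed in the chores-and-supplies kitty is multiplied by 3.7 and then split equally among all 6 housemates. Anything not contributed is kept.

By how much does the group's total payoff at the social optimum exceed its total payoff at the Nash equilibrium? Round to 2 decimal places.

561.60 dollars

The private return per contributed unit is 3.7/6 = 0.6167 < 1 for every player regardless of endowment, so the Nash equilibrium is zero contribution and the group total is Σ E_j = 36 + 50 + 24 + 42 + 34 + 22 = 208.
Each contributed unit returns 3.700 to the group, so the social optimum is full contribution by everyone: group total = 3.700 × 208 = 769.60.
Efficiency loss = (3.700 − 1) × 208 = 561.60.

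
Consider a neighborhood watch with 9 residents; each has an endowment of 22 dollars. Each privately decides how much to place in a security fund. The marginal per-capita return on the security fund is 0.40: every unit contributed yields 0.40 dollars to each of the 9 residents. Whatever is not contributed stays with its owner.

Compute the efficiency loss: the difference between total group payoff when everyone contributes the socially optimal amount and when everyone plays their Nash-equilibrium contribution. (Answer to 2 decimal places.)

514.80 dollars

The private return per contributed unit is 0.40 < 1, so contributing 0 is dominant for every player. At the Nash equilibrium everyone keeps their 22, and the group total is 9 × 22 = 198.
Each contributed unit returns 3.600 to the group as a whole (0.40 to each of 9 players), which exceeds 1, so the social optimum is full contribution: group total = 3.600 × 198 = 712.80.
Efficiency loss = 712.80 − 198 = 514.80.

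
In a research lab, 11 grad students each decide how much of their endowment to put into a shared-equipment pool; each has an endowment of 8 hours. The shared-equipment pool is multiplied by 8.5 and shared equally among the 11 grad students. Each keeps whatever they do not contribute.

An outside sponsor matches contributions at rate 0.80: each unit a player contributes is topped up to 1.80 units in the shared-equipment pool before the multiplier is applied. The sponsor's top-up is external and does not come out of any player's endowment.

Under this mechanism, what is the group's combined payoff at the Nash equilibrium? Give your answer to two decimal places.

With the mechanism, a contributed unit returns 8.5 × 1.80 / 11 = 1.3909 per unit of net cost to the contributor — now above 1 — so contributing fully is weakly dominant for every player.
At the Nash equilibrium everyone contributes 8. Group total payoff = 8.5 × 1.80 × 88 = 1346.40.

1346.40 hours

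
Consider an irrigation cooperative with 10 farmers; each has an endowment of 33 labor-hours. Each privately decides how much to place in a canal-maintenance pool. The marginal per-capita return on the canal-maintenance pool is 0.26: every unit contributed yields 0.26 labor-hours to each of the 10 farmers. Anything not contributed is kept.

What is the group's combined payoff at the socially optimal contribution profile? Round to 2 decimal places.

Each contributed unit returns 2.600 to the group as a whole (0.26 to each of 10 players), which exceeds 1, so the social optimum is full contribution: group total = 2.600 × 330 = 858.00.

858.00 labor-hours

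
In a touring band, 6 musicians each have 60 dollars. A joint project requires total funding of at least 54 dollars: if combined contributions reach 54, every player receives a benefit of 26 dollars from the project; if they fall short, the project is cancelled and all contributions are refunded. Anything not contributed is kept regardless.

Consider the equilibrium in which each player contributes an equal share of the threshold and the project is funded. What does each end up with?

Equal share of the threshold: 54/6 = 9.
At this profile no one gains by cutting their contribution: any cut drops the total below 54, the project is cancelled, contributions are refunded, and the deviator ends with 60, which is less than 60 − 9 + 26 = 77. Contributing more than 9 just wastes the excess. So contributing exactly 9 is a best response.
Each player's payoff: 60 − 9 + 26 = 77.

77 dollars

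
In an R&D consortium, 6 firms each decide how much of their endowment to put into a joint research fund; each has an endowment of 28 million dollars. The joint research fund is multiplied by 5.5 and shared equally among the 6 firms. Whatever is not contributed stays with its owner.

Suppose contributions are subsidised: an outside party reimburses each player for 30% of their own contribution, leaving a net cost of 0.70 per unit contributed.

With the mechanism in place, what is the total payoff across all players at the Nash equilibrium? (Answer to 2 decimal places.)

974.40 million dollars

Under the mechanism each unit contributed yields (5.5/6) / 0.70 = 1.3095 back to its contributor per unit of net cost, which exceeds 1, making full contribution the dominant choice for everyone.
At the Nash equilibrium everyone contributes 28. Group total payoff = 6 × (28 × 0.30 + 5.5 × 28) = 974.40.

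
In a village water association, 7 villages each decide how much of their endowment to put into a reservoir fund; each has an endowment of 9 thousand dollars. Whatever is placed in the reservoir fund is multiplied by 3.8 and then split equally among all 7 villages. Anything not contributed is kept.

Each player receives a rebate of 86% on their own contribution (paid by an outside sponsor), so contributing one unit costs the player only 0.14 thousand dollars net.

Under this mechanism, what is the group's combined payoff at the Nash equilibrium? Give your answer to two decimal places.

293.58 thousand dollars

With the mechanism, a contributed unit returns (3.8/7) / 0.14 = 3.8776 per unit of net cost to the contributor — now above 1 — so contributing fully is weakly dominant for every player.
At the Nash equilibrium everyone contributes 9. Group total payoff = 7 × (9 × 0.86 + 3.8 × 9) = 293.58.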